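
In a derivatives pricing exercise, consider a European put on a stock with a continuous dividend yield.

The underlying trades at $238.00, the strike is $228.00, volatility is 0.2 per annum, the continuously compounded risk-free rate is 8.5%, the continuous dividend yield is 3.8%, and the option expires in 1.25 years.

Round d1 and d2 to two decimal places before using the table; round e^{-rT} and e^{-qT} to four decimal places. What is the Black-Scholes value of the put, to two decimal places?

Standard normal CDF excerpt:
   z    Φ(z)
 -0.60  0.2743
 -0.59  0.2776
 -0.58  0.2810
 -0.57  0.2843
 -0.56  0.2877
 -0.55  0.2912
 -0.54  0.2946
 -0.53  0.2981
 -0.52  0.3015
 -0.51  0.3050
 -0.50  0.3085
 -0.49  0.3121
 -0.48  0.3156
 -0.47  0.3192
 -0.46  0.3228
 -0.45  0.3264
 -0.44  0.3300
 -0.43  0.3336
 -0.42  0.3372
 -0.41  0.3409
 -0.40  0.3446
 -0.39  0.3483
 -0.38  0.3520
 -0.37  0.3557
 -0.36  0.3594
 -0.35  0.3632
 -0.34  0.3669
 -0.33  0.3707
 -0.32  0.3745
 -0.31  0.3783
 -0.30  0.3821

$10.70

σ√T = 0.2 × 1.1180 = 0.2236
d₁ = [ln(238/228) + (0.085 − 0.038 + 0.2²/2)·1.25] / 0.2236 = [0.0429 + 0.0838] / 0.2236 = 0.5665 → 0.57
d₂ = d₁ − σ√T = 0.5665 − 0.2236 = 0.3429 → 0.34
e^(−qT) = e^(−0.038·1.25) = 0.9536;  e^(−rT) = e^(−0.085·1.25) = 0.8992
N(−d₂) = N(-0.34) = 0.3669;  N(−d₁) = N(-0.57) = 0.2843
P = 228·0.8992·0.3669 − 238·0.9536·0.2843 = 75.2210 − 64.5238 = 10.6971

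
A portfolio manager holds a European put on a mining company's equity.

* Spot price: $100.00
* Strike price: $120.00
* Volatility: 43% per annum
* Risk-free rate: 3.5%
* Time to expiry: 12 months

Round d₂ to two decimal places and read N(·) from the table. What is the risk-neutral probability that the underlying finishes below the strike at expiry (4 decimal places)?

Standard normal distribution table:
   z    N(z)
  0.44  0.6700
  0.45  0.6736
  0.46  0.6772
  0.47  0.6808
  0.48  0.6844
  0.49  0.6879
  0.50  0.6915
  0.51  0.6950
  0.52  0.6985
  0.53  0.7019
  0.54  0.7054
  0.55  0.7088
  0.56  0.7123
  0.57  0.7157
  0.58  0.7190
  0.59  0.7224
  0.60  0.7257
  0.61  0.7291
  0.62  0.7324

σ√T = 0.43·√1 = 0.4300
d₁ = [ln(100/120) + (0.035 + ½·0.43²)·1] / (σ√T) = (-0.1823 + 0.1275) / 0.4300 = -0.1276 ⇒ -0.13
d₂ = -0.1276 − 0.4300 = -0.5576 ⇒ -0.56
Pr(exercise) under Q = N(−d₂) = N(0.56) = 0.7123

0.7123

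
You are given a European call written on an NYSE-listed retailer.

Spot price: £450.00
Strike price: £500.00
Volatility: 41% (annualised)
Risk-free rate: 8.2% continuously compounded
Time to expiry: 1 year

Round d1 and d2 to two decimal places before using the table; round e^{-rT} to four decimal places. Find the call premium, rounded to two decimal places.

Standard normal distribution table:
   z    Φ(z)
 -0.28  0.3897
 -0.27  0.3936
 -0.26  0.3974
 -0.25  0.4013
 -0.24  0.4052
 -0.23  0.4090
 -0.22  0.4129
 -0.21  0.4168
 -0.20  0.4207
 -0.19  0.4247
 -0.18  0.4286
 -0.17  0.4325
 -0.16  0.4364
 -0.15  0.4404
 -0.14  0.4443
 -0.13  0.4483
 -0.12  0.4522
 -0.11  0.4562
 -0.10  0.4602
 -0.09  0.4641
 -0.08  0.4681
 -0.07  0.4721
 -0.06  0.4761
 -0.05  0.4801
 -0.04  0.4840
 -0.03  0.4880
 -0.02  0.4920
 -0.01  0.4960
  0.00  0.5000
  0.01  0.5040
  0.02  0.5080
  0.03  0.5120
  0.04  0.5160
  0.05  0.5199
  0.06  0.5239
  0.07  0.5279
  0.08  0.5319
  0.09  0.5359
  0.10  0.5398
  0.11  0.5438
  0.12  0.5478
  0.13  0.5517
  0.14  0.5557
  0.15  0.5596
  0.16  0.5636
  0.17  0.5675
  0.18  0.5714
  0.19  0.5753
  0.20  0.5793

£68.76

σ√T = 0.41 × 1.0000 = 0.4100
d₁ = [ln(450/500) + (0.082 + 0.41²/2)·1] / 0.4100 = [-0.1054 + 0.1660] / 0.4100 = 0.1480 ⇒ 0.15
d₂ = d₁ − σ√T = 0.1480 − 0.4100 = -0.2620 ⇒ -0.26
e^(−rT) = e^(−0.082·1) = 0.9213
N(d₁) = N(0.15) = 0.5596;  N(d₂) = N(-0.26) = 0.3974
C = 450·0.5596 − 500·0.9213·0.3974 = 251.8200 − 183.0623 = 68.7577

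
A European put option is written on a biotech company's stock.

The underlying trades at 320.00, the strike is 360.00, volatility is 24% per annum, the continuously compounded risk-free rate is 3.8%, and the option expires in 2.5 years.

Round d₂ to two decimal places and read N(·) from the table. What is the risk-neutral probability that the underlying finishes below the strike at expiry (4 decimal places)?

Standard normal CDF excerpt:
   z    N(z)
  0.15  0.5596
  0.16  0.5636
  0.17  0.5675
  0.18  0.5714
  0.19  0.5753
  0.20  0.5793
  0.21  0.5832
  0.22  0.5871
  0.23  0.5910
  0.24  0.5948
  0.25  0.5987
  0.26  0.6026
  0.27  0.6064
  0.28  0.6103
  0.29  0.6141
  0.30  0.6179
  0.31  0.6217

0.5987

T = 2.5;  σ√T = 0.3795
d₁ = [ln(320/360) + (0.038 + 0.24²/2)·2.5] / 0.3795 = [-0.1178 + 0.1670] / 0.3795 = 0.1297 which rounds to 0.13
d₂ = d₁ − σ√T = 0.1297 − 0.3795 = -0.2498 which rounds to -0.25
Pr(exercise) under Q = N(−d₂) = N(0.25) = 0.5987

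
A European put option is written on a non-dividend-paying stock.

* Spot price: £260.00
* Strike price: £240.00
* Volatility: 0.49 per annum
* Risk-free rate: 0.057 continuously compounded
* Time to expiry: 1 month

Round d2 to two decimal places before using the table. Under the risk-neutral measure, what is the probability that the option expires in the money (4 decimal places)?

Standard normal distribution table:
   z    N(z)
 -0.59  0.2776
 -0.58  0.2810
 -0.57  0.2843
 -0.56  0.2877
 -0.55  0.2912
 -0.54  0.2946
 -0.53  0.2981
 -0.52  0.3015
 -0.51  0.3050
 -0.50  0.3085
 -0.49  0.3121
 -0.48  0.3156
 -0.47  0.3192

σ√T = 0.49 × 0.2887 = 0.1415
d₁ = [ln(260/240) + (0.057 + 0.49²/2)·0.08333] / 0.1415 = [0.0800 + 0.0148] / 0.1415 = 0.6702 which rounds to 0.67
d₂ = d₁ − σ√T = 0.6702 − 0.1415 = 0.5287 which rounds to 0.53
Risk-neutral Pr[S_T < K] = N(−d₂) = N(-0.53) = 0.2981

0.2981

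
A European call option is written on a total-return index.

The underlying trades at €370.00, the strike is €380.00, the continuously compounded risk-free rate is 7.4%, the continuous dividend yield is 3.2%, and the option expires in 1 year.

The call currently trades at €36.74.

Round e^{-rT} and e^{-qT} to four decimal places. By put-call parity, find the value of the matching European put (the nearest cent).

exp(−qT) = exp(−0.032·1) = 0.9685;  exp(−rT) = exp(−0.074·1) = 0.9287
Put-call parity: C − P = S·e^(−qT) − K·e^(−rT) = 370·0.9685 − 380·0.9287 = 358.3450 − 352.9060 = 5.4390
P = C − (C − P) = 36.74 − (5.4390) = 31.3010

€31.30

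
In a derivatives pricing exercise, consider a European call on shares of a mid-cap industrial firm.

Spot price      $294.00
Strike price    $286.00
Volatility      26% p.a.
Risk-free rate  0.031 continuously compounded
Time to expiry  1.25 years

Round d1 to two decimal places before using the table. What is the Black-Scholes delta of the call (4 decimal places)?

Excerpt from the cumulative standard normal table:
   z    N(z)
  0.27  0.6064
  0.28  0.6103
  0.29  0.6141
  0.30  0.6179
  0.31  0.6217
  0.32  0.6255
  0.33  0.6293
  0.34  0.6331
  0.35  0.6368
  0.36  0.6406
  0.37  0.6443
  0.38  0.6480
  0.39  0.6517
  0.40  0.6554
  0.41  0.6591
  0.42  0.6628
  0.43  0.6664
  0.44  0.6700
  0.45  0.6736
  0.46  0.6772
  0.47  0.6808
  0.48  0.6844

σ√T = 0.26 × 1.1180 = 0.2907
d₁ = [ln(294/286) + (0.031 + 0.26²/2)·1.25] / 0.2907 = [0.0276 + 0.0810] / 0.2907 = 0.3736 ≈ 0.37
N(d₁) = N(0.37) = 0.6443
Δ_call = N(d₁) = 0.6443

0.6443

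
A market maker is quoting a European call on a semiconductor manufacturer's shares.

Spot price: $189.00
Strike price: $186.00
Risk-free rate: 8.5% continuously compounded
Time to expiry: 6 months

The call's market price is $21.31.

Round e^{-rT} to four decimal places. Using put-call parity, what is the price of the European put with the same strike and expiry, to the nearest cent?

$10.57

e^(−rT) = e^(−0.085·0.5) = 0.9584
Put-call parity: C − P = S − K·e^(−rT) = 189 − 186·0.9584 = 189 − 178.2624 = 10.7376
P = C − (C − P) = 21.31 − (10.7376) = 10.5724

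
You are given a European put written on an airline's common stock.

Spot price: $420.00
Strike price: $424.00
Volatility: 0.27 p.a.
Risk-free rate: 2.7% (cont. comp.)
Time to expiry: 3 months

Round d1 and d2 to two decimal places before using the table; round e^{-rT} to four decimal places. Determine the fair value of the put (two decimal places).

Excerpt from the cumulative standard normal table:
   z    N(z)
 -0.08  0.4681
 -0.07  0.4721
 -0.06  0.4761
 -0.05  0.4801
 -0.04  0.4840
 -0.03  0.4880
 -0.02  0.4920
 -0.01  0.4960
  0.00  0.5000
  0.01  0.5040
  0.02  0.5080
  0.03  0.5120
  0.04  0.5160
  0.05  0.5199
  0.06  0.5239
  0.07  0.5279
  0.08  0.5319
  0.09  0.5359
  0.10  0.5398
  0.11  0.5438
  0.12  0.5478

$24.06

σ√T = 0.27 × 0.5000 = 0.1350
d₁ = [ln(420/424) + (0.027 + 0.27²/2)·0.25] / 0.1350 = [-0.0095 + 0.0159] / 0.1350 = 0.0473 → 0.05
d₂ = d₁ − σ√T = 0.0473 − 0.1350 = -0.0877 → -0.09
exp(−rT) = exp(−0.027·0.25) = 0.9933
P = 424·0.9933·N(0.09) − 420·N(-0.05) = 424·0.9933·0.5359 − 420·0.4801 = 225.6992 − 201.6420 = 24.0572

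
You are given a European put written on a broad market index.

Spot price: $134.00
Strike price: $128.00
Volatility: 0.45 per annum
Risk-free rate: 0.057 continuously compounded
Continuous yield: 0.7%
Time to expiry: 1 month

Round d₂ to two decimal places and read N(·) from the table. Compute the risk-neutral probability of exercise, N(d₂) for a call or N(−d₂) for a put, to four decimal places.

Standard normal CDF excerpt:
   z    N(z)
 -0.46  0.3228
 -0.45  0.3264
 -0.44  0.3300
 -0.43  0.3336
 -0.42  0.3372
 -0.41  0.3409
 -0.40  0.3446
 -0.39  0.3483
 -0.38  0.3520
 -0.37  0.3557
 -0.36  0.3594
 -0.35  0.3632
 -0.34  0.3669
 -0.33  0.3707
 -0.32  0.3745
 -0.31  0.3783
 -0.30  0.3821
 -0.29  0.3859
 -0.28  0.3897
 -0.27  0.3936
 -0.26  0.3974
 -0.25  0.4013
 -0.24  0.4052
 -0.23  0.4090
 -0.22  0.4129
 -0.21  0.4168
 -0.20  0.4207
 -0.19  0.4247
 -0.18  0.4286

T = 0.08333;  σ√T = 0.1299
d₁ = [ln(134/128) + (0.057 − 0.007 + ½·0.45²)·0.08333] / (σ√T) = (0.0458 + 0.0126) / 0.1299 = 0.4497 which rounds to 0.45
d₂ = 0.4497 − 0.1299 = 0.3198 which rounds to 0.32
Pr(exercise) under Q = N(−d₂) = N(-0.32) = 0.3745

0.3745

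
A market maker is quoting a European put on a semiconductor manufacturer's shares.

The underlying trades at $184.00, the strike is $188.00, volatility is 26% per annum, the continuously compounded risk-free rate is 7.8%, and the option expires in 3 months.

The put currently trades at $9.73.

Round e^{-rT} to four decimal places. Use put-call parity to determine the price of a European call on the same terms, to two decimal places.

e^(−rT) = e^(−0.078·0.25) = 0.9807
Put-call parity: C − P = S − K·e^(−rT) = 184 − 188·0.9807 = 184 − 184.3716 = -0.3716
C = P + (C − P) = 9.73 + (-0.3716) = 9.3584

$9.36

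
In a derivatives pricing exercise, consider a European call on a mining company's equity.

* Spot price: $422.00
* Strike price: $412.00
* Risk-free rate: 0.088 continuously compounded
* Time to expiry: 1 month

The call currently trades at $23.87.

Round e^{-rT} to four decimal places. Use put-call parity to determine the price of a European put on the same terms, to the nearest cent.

exp(−rT) = exp(−0.088·0.08333) = 0.9927
Put-call parity: C − P = S − K·e^(−rT) = 422 − 412·0.9927 = 422 − 408.9924 = 13.0076
P = C − (C − P) = 23.87 − (13.0076) = 10.8624

$10.86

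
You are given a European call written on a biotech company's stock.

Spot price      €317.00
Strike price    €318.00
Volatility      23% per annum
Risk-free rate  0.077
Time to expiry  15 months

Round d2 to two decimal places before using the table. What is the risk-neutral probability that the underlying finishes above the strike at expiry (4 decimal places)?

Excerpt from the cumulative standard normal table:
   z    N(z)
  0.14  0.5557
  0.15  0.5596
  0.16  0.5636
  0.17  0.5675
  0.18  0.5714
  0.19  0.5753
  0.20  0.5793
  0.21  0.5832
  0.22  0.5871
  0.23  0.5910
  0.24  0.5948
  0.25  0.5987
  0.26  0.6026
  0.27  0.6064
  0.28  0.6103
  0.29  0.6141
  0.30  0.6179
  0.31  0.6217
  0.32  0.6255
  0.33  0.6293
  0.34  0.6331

T = 1.25;  σ√T = 0.2571
d₁ = [ln(317/318) + (0.077 + ½·0.23²)·1.25] / (σ√T) = (-0.0031 + 0.1293) / 0.2571 = 0.4906 → 0.49
d₂ = 0.4906 − 0.2571 = 0.2335 → 0.23
Risk-neutral Pr[S_T > K] = N(d₂) = N(0.23) = 0.5910

0.5910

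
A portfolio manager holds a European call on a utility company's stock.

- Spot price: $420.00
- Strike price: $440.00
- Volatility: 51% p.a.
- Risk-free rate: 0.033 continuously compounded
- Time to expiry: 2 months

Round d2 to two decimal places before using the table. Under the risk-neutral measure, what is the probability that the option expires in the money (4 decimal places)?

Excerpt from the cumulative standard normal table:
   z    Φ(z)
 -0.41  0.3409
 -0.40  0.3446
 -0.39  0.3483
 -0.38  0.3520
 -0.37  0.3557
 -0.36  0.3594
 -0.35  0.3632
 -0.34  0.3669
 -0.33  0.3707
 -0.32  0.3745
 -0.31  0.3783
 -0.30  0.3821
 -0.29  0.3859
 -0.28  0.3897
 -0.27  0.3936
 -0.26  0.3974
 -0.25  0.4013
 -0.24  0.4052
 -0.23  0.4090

σ√T = 0.51 × 0.4082 = 0.2082
d₁ = [ln(420/440) + (0.033 + 0.51²/2)·0.1667] / 0.2082 = [-0.0465 + 0.0272] / 0.2082 = -0.0929 which rounds to -0.09
d₂ = d₁ − σ√T = -0.0929 − 0.2082 = -0.3011 which rounds to -0.30
Risk-neutral Pr[S_T > K] = N(d₂) = N(-0.30) = 0.3821

0.3821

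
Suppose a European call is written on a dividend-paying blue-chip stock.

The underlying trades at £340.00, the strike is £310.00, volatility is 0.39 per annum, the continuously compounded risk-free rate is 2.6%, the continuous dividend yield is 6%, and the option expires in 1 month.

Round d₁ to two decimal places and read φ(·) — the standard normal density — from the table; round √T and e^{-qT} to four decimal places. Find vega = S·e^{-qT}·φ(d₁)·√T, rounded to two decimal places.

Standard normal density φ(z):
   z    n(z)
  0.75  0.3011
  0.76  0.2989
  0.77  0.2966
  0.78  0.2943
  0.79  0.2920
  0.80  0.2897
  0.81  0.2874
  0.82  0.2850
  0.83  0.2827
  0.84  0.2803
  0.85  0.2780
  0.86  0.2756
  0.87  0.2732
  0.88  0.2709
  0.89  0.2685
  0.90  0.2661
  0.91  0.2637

σ√T = 0.39·√0.08333 = 0.1126
d₁ = [ln(340/310) + (0.026 − 0.06 + 0.39²/2)·0.08333] / 0.1126 = [0.0924 + 0.0035] / 0.1126 = 0.8516 which rounds to 0.85
√T = √0.08333 = 0.2887
φ(d₁) = φ(0.85) = 0.2780
e^(−qT) = e^(−0.06·0.08333) = 0.9950
vega = S·e^(−qT)·φ(d₁)·√T = 340·0.9950·0.2780·0.2887 = 27.1515

27.15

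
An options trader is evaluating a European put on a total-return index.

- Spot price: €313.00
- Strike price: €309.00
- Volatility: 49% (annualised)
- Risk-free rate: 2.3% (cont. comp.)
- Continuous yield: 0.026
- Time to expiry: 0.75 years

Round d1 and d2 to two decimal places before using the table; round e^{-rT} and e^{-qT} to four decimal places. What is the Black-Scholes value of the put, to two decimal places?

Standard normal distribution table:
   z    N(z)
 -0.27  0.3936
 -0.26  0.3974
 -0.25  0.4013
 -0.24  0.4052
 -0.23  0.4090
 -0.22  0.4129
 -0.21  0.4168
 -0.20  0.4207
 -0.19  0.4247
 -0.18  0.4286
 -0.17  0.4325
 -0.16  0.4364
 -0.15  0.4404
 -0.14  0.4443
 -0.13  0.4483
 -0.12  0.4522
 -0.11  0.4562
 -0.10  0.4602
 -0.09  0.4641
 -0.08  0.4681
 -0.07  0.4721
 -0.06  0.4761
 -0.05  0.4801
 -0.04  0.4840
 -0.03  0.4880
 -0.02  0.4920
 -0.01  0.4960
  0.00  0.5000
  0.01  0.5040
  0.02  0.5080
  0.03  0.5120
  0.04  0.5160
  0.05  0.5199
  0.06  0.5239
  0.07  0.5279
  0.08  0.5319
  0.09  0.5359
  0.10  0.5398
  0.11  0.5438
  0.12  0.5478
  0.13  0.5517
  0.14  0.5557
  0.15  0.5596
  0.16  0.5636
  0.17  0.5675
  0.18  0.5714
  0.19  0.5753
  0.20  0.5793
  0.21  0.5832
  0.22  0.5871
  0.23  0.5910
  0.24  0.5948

€50.35

σ√T = 0.49·√0.75 = 0.4244
ln(S/K) + (r − q + σ²/2)T = ln(313/309) + (0.023 − 0.026 + 0.49²/2)·0.75 = 0.0129 + 0.0878 = 0.1006
d₁ = 0.1006 / 0.4244 = 0.2372 → 0.24
d₂ = d₁ − σ√T = 0.2372 − 0.4244 = -0.1872 → -0.19
e^(−qT) = e^(−0.026·0.75) = 0.9807;  e^(−rT) = e^(−0.023·0.75) = 0.9829
P = 309·0.9829·N(0.19) − 313·0.9807·N(-0.24) = 309·0.9829·0.5753 − 313·0.9807·0.4052 = 174.7279 − 124.3798 = 50.3480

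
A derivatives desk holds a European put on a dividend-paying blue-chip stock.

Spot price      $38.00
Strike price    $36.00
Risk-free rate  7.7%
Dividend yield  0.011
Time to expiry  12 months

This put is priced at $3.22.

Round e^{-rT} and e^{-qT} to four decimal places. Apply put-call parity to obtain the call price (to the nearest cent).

e^(−qT) = e^(−0.011·1) = 0.9891;  e^(−rT) = e^(−0.077·1) = 0.9259
Put-call parity: C − P = S·e^(−qT) − K·e^(−rT) = 38·0.9891 − 36·0.9259 = 37.5858 − 33.3324 = 4.2534
C = P + (C − P) = 3.22 + (4.2534) = 7.4734

$7.47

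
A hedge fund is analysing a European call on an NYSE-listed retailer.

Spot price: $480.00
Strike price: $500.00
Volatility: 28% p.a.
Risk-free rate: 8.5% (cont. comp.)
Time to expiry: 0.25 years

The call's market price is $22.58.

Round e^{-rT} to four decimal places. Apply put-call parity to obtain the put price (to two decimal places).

exp(−rT) = exp(−0.085·0.25) = 0.9790
Put-call parity: C − P = S − K·e^(−rT) = 480 − 500·0.9790 = 480 − 489.5000 = -9.5000
P = C − (C − P) = 22.58 − (-9.5000) = 32.0800

$32.08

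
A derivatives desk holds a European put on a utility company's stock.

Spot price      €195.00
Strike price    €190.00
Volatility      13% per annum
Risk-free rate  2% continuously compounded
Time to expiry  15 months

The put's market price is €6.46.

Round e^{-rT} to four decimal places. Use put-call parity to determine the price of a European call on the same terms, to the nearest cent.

exp(−rT) = exp(−0.02·1.25) = 0.9753
Put-call parity: C − P = S − K·e^(−rT) = 195 − 190·0.9753 = 195 − 185.3070 = 9.6930
C = P + (C − P) = 6.46 + (9.6930) = 16.1530

€16.15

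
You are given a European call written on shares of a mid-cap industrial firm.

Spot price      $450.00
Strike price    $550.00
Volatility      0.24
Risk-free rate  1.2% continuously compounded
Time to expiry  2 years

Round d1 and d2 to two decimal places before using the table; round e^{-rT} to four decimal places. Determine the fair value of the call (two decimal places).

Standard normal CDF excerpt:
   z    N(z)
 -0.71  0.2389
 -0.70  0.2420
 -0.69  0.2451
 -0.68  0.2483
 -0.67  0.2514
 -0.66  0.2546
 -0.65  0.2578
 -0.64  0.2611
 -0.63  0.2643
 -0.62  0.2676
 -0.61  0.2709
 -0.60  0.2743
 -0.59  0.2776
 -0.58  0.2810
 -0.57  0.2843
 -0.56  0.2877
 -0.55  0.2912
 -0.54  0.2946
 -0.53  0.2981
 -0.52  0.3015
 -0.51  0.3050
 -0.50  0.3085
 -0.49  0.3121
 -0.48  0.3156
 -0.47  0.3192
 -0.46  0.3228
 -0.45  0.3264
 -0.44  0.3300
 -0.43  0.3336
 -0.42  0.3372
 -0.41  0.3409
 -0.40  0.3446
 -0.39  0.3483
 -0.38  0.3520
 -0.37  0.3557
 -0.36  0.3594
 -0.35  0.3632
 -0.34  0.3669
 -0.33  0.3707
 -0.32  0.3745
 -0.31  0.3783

$31.83

σ√T = 0.24·√2 = 0.3394
d₁ = [ln(450/550) + (0.012 + 0.24²/2)·2] / 0.3394 = [-0.2007 + 0.0816] / 0.3394 = -0.3508 → -0.35
d₂ = d₁ − σ√T = -0.3508 − 0.3394 = -0.6902 → -0.69
e^(−rT) = e^(−0.012·2) = 0.9763
C = 450·N(-0.35) − 550·0.9763·N(-0.69) = 450·0.3632 − 550·0.9763·0.2451 = 163.4400 − 131.6101 = 31.8299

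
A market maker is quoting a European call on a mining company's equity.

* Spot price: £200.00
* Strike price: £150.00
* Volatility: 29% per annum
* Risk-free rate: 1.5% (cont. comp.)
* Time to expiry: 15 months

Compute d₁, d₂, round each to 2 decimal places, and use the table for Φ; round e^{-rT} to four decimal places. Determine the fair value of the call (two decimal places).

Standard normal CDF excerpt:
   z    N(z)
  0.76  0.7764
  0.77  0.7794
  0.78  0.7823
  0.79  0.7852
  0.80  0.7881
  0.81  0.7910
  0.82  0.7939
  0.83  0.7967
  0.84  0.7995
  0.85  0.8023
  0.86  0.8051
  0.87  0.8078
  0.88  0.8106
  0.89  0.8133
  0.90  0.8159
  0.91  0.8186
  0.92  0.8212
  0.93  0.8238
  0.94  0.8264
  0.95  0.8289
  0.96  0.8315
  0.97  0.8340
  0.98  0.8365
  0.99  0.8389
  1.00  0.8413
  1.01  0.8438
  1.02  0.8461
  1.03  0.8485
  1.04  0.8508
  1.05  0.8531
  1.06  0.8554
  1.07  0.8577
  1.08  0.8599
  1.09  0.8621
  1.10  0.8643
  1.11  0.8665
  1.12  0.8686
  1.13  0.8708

σ√T = 0.29 × 1.1180 = 0.3242
d₁ = [ln(200/150) + (0.015 + 0.29²/2)·1.25] / 0.3242 = [0.2877 + 0.0713] / 0.3242 = 1.1072 → 1.11
d₂ = d₁ − σ√T = 1.1072 − 0.3242 = 0.7830 → 0.78
e^(−rT) = e^(−0.015·1.25) = 0.9814
C = 200·N(1.11) − 150·0.9814·N(0.78) = 200·0.8665 − 150·0.9814·0.7823 = 173.3000 − 115.1624 = 58.1376

£58.14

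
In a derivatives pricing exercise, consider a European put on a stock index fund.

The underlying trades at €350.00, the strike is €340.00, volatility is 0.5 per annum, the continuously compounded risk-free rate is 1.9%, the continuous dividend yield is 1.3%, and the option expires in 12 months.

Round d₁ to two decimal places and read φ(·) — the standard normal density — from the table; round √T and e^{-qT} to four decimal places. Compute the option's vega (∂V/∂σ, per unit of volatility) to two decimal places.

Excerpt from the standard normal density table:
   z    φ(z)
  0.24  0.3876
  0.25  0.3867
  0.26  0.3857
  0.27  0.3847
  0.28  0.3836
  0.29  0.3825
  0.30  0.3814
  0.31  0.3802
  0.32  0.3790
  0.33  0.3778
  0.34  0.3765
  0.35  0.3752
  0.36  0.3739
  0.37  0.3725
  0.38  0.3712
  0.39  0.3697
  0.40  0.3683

130.94

σ√T = 0.5·√1 = 0.5000
ln(S/K) + (r − q + σ²/2)T = ln(350/340) + (0.019 − 0.013 + 0.5²/2)·1 = 0.0290 + 0.1310 = 0.1600
d₁ = 0.1600 / 0.5000 = 0.3200 ⇒ 0.32
√T = √1 = 1.0000
φ(d₁) = φ(0.32) = 0.3790
exp(−qT) = exp(−0.013·1) = 0.9871
vega = S·exp(−qT)·φ(d₁)·√T = 350·0.9871·0.3790·1.0000 = 130.9388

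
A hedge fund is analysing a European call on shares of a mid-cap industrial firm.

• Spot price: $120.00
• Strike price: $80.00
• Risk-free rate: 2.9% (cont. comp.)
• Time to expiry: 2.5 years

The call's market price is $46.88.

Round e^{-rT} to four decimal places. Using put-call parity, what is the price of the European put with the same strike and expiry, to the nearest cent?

exp(−rT) = exp(−0.029·2.5) = 0.9301
Put-call parity: C − P = S − K·e^(−rT) = 120 − 80·0.9301 = 120 − 74.4080 = 45.5920
P = C − (C − P) = 46.88 − (45.5920) = 1.2880

$1.29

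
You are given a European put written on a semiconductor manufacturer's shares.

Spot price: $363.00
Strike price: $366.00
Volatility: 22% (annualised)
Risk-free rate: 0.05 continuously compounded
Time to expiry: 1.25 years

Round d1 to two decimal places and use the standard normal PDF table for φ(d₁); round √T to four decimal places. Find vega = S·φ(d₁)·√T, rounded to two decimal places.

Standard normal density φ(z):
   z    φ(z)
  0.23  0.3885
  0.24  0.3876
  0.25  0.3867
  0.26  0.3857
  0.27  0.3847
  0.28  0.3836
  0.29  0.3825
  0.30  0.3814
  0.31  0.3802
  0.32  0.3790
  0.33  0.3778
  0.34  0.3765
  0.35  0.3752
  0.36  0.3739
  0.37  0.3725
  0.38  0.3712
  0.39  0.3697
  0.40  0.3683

T = 1.25;  σ√T = 0.2460
d₁ = [ln(363/366) + (0.05 + ½·0.22²)·1.25] / (σ√T) = (-0.0082 + 0.0927) / 0.2460 = 0.3436 → 0.34
√T = √1.25 = 1.1180
φ(d₁) = φ(0.34) = 0.3765
vega = S·φ(d₁)·√T = 363·0.3765·1.1180 = 152.7965

152.80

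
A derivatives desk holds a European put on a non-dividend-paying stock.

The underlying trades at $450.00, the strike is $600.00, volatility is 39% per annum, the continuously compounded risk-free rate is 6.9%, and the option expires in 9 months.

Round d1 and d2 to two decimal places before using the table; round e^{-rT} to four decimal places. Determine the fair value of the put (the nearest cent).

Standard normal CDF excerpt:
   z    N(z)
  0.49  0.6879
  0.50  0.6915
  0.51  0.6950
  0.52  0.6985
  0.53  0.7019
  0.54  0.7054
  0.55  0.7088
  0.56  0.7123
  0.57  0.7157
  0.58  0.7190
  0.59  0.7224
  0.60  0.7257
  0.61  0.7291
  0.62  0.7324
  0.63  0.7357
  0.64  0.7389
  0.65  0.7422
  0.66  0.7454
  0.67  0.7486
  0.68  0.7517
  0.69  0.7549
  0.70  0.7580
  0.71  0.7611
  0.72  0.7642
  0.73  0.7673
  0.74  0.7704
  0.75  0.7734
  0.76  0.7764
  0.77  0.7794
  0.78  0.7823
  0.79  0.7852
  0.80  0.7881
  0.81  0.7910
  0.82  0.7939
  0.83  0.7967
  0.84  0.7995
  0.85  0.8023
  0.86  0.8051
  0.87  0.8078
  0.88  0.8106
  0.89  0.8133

$144.40

T = 0.75;  σ√T = 0.3377
d₁ = [ln(450/600) + (0.069 + 0.39²/2)·0.75] / 0.3377 = [-0.2877 + 0.1088] / 0.3377 = -0.5297 ⇒ -0.53
d₂ = d₁ − σ√T = -0.5297 − 0.3377 = -0.8674 ⇒ -0.87
e^(−rT) = e^(−0.069·0.75) = 0.9496
N(−d₂) = N(0.87) = 0.8078;  N(−d₁) = N(0.53) = 0.7019
P = 600·0.9496·0.8078 − 450·0.7019 = 460.2521 − 315.8550 = 144.3971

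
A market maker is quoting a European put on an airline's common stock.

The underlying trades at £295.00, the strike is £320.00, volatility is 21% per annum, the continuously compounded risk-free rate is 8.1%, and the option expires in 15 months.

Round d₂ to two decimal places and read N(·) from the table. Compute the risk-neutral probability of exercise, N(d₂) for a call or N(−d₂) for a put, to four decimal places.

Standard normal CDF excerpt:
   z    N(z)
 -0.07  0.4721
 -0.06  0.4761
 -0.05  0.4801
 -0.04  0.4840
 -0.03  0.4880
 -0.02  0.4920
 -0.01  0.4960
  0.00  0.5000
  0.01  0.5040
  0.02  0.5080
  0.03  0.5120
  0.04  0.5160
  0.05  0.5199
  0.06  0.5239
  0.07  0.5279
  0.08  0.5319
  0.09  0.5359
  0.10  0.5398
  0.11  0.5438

T = 1.25;  σ√T = 0.2348
ln(S/K) + (r + σ²/2)T = ln(295/320) + (0.081 + 0.21²/2)·1.25 = -0.0813 + 0.1288 = 0.0475
d₁ = 0.0475 / 0.2348 = 0.2022 which rounds to 0.20
d₂ = d₁ − σ√T = 0.2022 − 0.2348 = -0.0326 which rounds to -0.03
Pr(exercise) under Q = N(−d₂) = N(0.03) = 0.5120

0.5120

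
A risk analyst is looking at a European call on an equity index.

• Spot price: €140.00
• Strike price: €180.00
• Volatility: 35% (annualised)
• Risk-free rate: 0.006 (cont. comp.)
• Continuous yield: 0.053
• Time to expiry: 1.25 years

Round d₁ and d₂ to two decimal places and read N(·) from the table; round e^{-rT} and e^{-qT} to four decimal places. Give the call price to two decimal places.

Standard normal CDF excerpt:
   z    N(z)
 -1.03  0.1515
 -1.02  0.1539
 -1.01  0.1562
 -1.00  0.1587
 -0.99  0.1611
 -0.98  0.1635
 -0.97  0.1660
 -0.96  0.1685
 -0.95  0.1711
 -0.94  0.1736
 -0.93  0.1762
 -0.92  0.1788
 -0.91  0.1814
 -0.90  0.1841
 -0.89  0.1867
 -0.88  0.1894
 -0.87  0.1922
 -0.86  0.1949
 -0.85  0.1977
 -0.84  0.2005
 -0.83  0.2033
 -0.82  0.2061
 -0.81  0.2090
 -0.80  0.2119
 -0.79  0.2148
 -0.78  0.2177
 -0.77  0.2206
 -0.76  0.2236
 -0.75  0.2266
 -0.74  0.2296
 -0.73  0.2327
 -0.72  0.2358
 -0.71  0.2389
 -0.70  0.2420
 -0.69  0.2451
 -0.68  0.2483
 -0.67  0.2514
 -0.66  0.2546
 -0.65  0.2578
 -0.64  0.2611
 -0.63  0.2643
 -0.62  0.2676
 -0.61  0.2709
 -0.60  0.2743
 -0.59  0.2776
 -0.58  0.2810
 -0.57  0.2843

€7.16

σ√T = 0.35 × 1.1180 = 0.3913
d₁ = [ln(140/180) + (0.006 − 0.053 + 0.35²/2)·1.25] / 0.3913 = [-0.2513 + 0.0178] / 0.3913 = -0.5967 ≈ -0.60
d₂ = d₁ − σ√T = -0.5967 − 0.3913 = -0.9880 ≈ -0.99
e^(−qT) = e^(−0.053·1.25) = 0.9359;  e^(−rT) = e^(−0.006·1.25) = 0.9925
N(d₁) = N(-0.60) = 0.2743;  N(d₂) = N(-0.99) = 0.1611
C = 140·0.9359·0.2743 − 180·0.9925·0.1611 = 35.9404 − 28.7805 = 7.1599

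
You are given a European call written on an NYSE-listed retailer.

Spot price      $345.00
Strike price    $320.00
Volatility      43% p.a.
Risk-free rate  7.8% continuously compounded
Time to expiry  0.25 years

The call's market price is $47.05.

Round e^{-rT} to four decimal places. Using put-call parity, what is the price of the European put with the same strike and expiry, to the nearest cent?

e^(−rT) = e^(−0.078·0.25) = 0.9807
Put-call parity: C − P = S − K·e^(−rT) = 345 − 320·0.9807 = 345 − 313.8240 = 31.1760
P = C − (C − P) = 47.05 − (31.1760) = 15.8740

$15.87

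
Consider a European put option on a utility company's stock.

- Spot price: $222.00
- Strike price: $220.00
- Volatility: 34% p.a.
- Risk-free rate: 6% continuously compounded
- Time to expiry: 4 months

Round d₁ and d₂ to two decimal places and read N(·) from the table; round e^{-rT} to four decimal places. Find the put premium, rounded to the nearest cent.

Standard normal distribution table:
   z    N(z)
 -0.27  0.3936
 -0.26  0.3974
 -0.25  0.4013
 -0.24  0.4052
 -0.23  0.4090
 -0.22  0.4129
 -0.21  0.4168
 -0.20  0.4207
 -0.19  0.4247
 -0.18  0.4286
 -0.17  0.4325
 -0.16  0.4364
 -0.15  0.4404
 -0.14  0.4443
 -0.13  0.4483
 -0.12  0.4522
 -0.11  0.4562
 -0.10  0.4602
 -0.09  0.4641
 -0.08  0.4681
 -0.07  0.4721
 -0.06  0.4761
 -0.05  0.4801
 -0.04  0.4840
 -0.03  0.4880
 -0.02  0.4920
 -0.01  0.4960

T = 0.3333;  σ√T = 0.1963
ln(S/K) + (r + σ²/2)T = ln(222/220) + (0.06 + 0.34²/2)·0.3333 = 0.0090 + 0.0393 = 0.0483
d₁ = 0.0483 / 0.1963 = 0.2461 ⇒ 0.25
d₂ = d₁ − σ√T = 0.2461 − 0.1963 = 0.0498 ⇒ 0.05
e^(−rT) = e^(−0.06·0.3333) = 0.9802
N(−d₂) = N(-0.05) = 0.4801;  N(−d₁) = N(-0.25) = 0.4013
P = 220·0.9802·0.4801 − 222·0.4013 = 103.5307 − 89.0886 = 14.4421

$14.44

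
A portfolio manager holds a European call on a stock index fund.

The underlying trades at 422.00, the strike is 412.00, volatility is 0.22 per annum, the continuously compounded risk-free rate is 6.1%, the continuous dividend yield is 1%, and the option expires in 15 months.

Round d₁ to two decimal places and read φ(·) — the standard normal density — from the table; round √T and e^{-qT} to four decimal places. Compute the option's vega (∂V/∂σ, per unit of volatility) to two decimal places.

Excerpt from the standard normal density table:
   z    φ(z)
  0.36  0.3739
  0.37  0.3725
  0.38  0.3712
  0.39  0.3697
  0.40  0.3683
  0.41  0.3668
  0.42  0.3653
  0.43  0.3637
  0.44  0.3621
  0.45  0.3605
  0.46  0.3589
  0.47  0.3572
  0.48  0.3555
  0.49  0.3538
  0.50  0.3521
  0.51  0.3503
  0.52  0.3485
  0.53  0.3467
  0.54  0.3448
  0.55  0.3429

165.64

T = 1.25;  σ√T = 0.2460
d₁ = [ln(422/412) + (0.061 − 0.01 + ½·0.22²)·1.25] / (σ√T) = (0.0240 + 0.0940) / 0.2460 = 0.4797 ≈ 0.48
√T = √1.25 = 1.1180
φ(d₁) = φ(0.48) = 0.3555
e^(−qT) = e^(−0.01·1.25) = 0.9876
vega = S·e^(−qT)·φ(d₁)·√T = 422·0.9876·0.3555·1.1180 = 165.6437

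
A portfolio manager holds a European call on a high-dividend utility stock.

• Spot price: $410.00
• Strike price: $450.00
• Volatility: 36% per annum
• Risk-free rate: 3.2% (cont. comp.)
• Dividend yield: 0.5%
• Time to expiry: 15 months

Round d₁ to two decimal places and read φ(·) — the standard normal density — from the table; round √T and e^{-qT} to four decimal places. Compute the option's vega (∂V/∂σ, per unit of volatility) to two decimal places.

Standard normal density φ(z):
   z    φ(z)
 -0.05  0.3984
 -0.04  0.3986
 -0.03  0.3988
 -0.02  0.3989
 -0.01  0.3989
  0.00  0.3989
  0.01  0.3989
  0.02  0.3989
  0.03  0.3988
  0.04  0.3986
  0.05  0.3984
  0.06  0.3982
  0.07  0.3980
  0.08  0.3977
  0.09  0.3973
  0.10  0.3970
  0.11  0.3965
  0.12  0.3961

σ√T = 0.36·√1.25 = 0.4025
d₁ = [ln(410/450) + (0.032 − 0.005 + 0.36²/2)·1.25] / 0.4025 = [-0.0931 + 0.1147] / 0.4025 = 0.0538 → 0.05
√T = √1.25 = 1.1180
φ(d₁) = φ(0.05) = 0.3984
exp(−qT) = exp(−0.005·1.25) = 0.9938
vega = S·exp(−qT)·φ(d₁)·√T = 410·0.9938·0.3984·1.1180 = 181.4864

181.49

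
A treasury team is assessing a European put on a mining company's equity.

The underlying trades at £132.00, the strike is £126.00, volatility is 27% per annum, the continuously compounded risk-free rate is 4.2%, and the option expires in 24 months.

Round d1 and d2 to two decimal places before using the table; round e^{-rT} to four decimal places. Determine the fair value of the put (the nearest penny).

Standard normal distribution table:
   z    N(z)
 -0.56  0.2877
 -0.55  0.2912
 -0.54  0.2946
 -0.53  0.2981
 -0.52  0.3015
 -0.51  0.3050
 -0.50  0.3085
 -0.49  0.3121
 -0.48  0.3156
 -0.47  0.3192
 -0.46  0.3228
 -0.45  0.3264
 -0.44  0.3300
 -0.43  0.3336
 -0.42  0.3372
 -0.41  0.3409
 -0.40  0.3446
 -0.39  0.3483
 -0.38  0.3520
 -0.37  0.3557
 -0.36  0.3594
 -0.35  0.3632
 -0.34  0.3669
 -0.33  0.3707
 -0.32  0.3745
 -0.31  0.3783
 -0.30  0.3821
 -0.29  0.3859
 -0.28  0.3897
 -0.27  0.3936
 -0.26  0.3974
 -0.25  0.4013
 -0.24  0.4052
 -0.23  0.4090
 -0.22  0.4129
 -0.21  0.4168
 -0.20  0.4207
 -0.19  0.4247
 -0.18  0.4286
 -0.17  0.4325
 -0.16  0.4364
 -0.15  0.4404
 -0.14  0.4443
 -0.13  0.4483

σ√T = 0.27·√2 = 0.3818
d₁ = [ln(132/126) + (0.042 + ½·0.27²)·2] / (σ√T) = (0.0465 + 0.1569) / 0.3818 = 0.5327 which rounds to 0.53
d₂ = 0.5327 − 0.3818 = 0.1509 which rounds to 0.15
e^(−rT) = e^(−0.042·2) = 0.9194
N(−d₂) = N(-0.15) = 0.4404;  N(−d₁) = N(-0.53) = 0.2981
P = 126·0.9194·0.4404 − 132·0.2981 = 51.0179 − 39.3492 = 11.6687

£11.67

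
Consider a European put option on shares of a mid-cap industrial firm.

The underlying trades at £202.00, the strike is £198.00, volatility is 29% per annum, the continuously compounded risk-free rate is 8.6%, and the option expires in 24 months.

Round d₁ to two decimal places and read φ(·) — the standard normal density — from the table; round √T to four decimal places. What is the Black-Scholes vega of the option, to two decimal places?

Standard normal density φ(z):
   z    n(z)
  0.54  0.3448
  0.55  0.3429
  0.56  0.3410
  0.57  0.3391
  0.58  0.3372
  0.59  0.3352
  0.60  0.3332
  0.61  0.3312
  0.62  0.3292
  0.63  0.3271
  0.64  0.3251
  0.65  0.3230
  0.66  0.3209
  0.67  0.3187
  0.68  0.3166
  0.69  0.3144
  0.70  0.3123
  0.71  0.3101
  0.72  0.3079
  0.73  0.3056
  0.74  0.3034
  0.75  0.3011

σ√T = 0.29·√2 = 0.4101
d₁ = [ln(202/198) + (0.086 + 0.29²/2)·2] / 0.4101 = [0.0200 + 0.2561] / 0.4101 = 0.6732 which rounds to 0.67
√T = √2 = 1.4142
φ(d₁) = φ(0.67) = 0.3187
vega = S·φ(d₁)·√T = 202·0.3187·1.4142 = 91.0425

91.04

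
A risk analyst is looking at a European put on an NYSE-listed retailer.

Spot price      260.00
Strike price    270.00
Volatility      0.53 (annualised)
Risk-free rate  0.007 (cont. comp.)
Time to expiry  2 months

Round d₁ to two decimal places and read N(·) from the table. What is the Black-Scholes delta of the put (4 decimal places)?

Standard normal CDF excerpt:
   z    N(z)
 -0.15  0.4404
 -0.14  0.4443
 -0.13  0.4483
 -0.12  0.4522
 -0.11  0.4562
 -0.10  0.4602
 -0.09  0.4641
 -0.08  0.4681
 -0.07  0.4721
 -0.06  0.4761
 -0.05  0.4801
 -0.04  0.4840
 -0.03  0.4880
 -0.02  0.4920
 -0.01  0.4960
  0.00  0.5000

-0.5239

T = 0.1667;  σ√T = 0.2164
ln(S/K) + (r + σ²/2)T = ln(260/270) + (0.007 + 0.53²/2)·0.1667 = -0.0377 + 0.0246 = -0.0132
d₁ = -0.0132 / 0.2164 = -0.0608 ≈ -0.06
N(d₁) = N(-0.06) = 0.4761
Δ_put = N(d₁) − 1 = 0.4761 − 1 = -0.5239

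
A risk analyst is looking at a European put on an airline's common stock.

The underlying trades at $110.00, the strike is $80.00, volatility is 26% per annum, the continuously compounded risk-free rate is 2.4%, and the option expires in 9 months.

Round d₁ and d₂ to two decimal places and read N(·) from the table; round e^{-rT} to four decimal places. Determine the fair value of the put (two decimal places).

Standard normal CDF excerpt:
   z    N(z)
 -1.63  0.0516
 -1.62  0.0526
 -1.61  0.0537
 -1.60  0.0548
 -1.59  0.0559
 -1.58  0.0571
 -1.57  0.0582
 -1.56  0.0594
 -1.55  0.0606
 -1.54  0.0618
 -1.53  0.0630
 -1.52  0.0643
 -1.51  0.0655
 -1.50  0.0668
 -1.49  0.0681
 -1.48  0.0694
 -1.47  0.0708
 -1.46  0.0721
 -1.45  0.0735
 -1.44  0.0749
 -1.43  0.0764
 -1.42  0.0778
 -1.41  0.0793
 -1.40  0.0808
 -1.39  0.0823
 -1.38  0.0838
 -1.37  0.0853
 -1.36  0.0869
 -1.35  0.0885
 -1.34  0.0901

σ√T = 0.26·√0.75 = 0.2252
d₁ = [ln(110/80) + (0.024 + 0.26²/2)·0.75] / 0.2252 = [0.3185 + 0.0433] / 0.2252 = 1.6068 → 1.61
d₂ = d₁ − σ√T = 1.6068 − 0.2252 = 1.3817 → 1.38
e^(−rT) = e^(−0.024·0.75) = 0.9822
N(−d₂) = N(-1.38) = 0.0838;  N(−d₁) = N(-1.61) = 0.0537
P = 80·0.9822·0.0838 − 110·0.0537 = 6.5847 − 5.9070 = 0.6777

$0.68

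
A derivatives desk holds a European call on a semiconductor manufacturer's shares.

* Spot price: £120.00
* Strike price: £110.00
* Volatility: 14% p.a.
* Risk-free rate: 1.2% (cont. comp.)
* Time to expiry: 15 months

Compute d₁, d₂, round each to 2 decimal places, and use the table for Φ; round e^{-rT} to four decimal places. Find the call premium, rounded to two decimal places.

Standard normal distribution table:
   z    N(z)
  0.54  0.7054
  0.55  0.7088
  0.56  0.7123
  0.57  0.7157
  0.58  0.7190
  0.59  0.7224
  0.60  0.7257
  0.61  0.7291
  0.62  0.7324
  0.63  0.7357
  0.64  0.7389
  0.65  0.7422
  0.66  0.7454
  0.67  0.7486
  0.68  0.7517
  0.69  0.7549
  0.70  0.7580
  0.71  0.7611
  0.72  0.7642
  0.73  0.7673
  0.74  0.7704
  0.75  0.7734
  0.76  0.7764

£14.52

σ√T = 0.14 × 1.1180 = 0.1565
d₁ = [ln(120/110) + (0.012 + 0.14²/2)·1.25] / 0.1565 = [0.0870 + 0.0272] / 0.1565 = 0.7300 ≈ 0.73
d₂ = d₁ − σ√T = 0.7300 − 0.1565 = 0.5735 ≈ 0.57
exp(−rT) = exp(−0.012·1.25) = 0.9851
C = 120·N(0.73) − 110·0.9851·N(0.57) = 120·0.7673 − 110·0.9851·0.7157 = 92.0760 − 77.5540 = 14.5220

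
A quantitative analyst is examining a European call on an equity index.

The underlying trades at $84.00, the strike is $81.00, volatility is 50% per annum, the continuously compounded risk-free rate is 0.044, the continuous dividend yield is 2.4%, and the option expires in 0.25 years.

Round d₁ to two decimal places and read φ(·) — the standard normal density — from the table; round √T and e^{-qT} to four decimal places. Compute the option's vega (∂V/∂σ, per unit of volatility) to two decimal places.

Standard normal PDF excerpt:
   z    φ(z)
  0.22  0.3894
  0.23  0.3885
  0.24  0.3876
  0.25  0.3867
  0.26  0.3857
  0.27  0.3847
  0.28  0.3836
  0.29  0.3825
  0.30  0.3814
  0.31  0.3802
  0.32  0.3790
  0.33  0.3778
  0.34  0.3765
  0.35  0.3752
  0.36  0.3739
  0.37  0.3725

15.97

σ√T = 0.5·√0.25 = 0.2500
d₁ = [ln(84/81) + (0.044 − 0.024 + ½·0.5²)·0.25] / (σ√T) = (0.0364 + 0.0362) / 0.2500 = 0.2905 ≈ 0.29
√T = √0.25 = 0.5000
φ(d₁) = φ(0.29) = 0.3825
e^(−qT) = e^(−0.024·0.25) = 0.9940
vega = S·e^(−qT)·φ(d₁)·√T = 84·0.9940·0.3825·0.5000 = 15.9686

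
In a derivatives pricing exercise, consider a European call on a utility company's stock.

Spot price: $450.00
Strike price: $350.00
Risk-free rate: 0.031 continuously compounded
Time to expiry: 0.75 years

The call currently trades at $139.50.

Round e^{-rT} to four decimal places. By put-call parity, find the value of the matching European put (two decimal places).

e^(−rT) = e^(−0.031·0.75) = 0.9770
Put-call parity: C − P = S − K·e^(−rT) = 450 − 350·0.9770 = 450 − 341.9500 = 108.0500
P = C − (C − P) = 139.50 − (108.0500) = 31.4500

$31.45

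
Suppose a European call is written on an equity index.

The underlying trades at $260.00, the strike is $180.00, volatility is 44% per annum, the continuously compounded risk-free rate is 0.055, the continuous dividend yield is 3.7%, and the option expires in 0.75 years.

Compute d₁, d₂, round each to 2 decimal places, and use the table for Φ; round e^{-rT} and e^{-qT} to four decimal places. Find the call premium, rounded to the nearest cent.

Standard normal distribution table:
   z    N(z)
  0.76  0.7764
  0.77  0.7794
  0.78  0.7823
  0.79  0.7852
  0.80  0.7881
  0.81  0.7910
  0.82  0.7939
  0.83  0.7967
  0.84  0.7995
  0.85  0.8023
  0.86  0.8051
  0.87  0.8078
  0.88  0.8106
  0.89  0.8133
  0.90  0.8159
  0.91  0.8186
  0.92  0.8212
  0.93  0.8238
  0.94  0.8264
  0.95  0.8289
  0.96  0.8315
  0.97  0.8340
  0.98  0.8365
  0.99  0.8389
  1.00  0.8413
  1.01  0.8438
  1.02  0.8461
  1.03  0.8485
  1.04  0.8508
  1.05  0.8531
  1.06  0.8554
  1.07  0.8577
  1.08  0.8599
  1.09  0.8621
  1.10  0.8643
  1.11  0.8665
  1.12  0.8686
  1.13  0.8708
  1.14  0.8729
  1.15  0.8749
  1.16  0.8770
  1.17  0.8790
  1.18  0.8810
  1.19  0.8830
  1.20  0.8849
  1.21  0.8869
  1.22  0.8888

$86.66

σ√T = 0.44·√0.75 = 0.3811
d₁ = [ln(260/180) + (0.055 − 0.037 + 0.44²/2)·0.75] / 0.3811 = [0.3677 + 0.0861] / 0.3811 = 1.1910 ⇒ 1.19
d₂ = d₁ − σ√T = 1.1910 − 0.3811 = 0.8099 ⇒ 0.81
e^(−qT) = e^(−0.037·0.75) = 0.9726;  e^(−rT) = e^(−0.055·0.75) = 0.9596
N(d₁) = N(1.19) = 0.8830;  N(d₂) = N(0.81) = 0.7910
C = 260·0.9726·0.8830 − 180·0.9596·0.7910 = 223.2895 − 136.6278 = 86.6617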